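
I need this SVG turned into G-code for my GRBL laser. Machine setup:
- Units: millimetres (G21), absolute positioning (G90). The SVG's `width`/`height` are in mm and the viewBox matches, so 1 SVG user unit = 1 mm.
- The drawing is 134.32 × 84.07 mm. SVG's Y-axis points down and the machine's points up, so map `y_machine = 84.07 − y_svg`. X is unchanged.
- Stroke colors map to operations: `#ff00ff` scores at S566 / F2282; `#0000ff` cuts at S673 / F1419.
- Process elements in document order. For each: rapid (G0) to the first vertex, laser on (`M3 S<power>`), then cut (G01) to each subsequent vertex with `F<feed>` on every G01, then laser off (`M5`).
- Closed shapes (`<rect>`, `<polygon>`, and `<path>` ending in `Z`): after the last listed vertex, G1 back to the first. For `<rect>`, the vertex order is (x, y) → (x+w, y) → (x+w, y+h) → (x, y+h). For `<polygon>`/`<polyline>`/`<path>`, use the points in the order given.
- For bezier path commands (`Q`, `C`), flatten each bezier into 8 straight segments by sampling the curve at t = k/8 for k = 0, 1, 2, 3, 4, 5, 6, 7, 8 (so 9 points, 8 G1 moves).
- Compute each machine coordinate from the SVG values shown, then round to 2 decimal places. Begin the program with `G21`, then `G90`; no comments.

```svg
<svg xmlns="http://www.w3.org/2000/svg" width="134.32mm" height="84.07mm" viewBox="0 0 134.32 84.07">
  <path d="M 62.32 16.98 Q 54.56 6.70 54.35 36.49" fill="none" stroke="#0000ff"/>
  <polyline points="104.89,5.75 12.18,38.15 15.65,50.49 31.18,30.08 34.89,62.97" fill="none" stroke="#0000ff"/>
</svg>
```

1 u = 1 mm; y_m = 84.07 − y.

[1] `<path>` quadratic bezier, #0000ff→cut S673 F1419: (62.32,67.09) → (60.50,69.03) → (58.91,69.73) → (57.56,69.17) → (56.45,67.35) → (55.57,64.29) → (54.93,59.97) → (54.52,54.40) → (54.35,47.58)

[2] `<polyline>` open polyline, #0000ff→cut S673 F1419: (104.89,78.32) → (12.18,45.92) → (15.65,33.58) → (31.18,53.99) → (34.89,21.10)

G21
G90
G0 X62.32 Y67.09
M3 S673
G01 X60.50 Y69.03 F1419
G01 X58.91 Y69.73 F1419
G01 X57.56 Y69.17 F1419
G01 X56.45 Y67.35 F1419
G01 X55.57 Y64.29 F1419
G01 X54.93 Y59.97 F1419
G01 X54.52 Y54.40 F1419
G01 X54.35 Y47.58 F1419
M5
G0 X104.89 Y78.32
M3 S673
G01 X12.18 Y45.92 F1419
G01 X15.65 Y33.58 F1419
G01 X31.18 Y53.99 F1419
G01 X34.89 Y21.10 F1419
M5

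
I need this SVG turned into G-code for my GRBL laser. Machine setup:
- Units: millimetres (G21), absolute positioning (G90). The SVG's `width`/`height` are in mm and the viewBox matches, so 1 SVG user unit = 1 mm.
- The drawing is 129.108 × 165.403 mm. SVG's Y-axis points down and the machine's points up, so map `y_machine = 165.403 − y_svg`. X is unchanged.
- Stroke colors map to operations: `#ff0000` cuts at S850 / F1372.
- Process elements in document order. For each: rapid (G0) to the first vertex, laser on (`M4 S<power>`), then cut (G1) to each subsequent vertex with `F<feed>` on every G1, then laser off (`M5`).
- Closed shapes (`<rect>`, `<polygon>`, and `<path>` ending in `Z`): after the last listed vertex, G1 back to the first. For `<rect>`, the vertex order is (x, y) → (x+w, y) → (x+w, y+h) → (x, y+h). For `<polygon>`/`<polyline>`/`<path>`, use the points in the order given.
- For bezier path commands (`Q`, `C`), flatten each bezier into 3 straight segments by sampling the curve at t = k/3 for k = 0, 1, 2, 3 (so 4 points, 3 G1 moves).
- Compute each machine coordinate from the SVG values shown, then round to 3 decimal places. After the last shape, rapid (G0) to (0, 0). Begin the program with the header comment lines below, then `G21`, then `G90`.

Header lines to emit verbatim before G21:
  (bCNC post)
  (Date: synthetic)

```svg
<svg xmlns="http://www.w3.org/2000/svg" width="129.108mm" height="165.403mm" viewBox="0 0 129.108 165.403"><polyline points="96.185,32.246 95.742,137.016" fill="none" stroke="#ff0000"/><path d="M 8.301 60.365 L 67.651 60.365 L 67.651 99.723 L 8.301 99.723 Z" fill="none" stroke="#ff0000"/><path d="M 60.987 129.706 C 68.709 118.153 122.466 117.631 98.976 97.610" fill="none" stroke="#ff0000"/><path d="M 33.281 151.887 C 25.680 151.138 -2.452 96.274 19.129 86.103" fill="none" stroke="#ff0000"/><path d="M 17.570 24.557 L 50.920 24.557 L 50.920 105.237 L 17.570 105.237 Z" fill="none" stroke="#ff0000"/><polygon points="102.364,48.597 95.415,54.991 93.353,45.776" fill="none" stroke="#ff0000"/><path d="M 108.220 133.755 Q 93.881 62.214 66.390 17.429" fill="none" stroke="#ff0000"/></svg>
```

viewBox `0 0 129.108 165.403` with mm width/height → 1 unit = 1 mm. Flip: y_m = 165.403 − y_svg.

**Shape 1** — `<polyline>` line segment, stroke `#ff0000` → cut (S850, F1372). Machine vertices: (96.185,133.157) → (95.742,28.387). Open path.

**Shape 2** — `<path>` rectangle, stroke `#ff0000` → cut (S850, F1372). Machine vertices: (8.301,105.038) → (67.651,105.038) → (67.651,65.680) → (8.301,65.680) → (8.301,105.038). Closed: final G1 returns to the first vertex.

**Shape 3** — `<path>` cubic bezier, stroke `#ff0000` → cut (S850, F1372). Control points (SVG): P0=(60.987,129.706), P1=(68.709,118.153), P2=(122.466,117.631), P3=(98.976,97.610); sampled at t=k/3. Machine vertices: (60.987,35.697) → (79.488,44.704) → (101.283,53.141) → (98.976,67.793). Open path.

**Shape 4** — `<path>` cubic bezier, stroke `#ff0000` → cut (S850, F1372). Control points (SVG): P0=(33.281,151.887), P1=(25.680,151.138), P2=(-2.452,96.274), P3=(19.129,86.103); sampled at t=k/3. Machine vertices: (33.281,13.516) → (21.438,28.644) → (11.517,57.891) → (19.129,79.300). Open path.

**Shape 5** — `<path>` rectangle, stroke `#ff0000` → cut (S850, F1372). Machine vertices: (17.570,140.846) → (50.920,140.846) → (50.920,60.166) → (17.570,60.166) → (17.570,140.846). Closed: final G1 returns to the first vertex.

**Shape 6** — `<polygon>` regular polygon, stroke `#ff0000` → cut (S850, F1372). Machine vertices: (102.364,116.806) → (95.415,110.412) → (93.353,119.627) → (102.364,116.806). Closed: final G1 returns to the first vertex.

**Shape 7** — `<path>` quadratic bezier, stroke `#ff0000` → cut (S850, F1372). Control points (SVG): P0=(108.220,133.755), P1=(93.881,62.214), P2=(66.390,17.429); sampled at t=k/3. Machine vertices: (108.220,31.648) → (97.199,76.369) → (83.256,115.144) → (66.390,147.974). Open path.

(bCNC post)
(Date: synthetic)
G21
G90
G0 X96.185 Y133.157
M4 S850
G1 X95.742 Y28.387 F1372
M5
G0 X8.301 Y105.038
M4 S850
G1 X67.651 Y105.038 F1372
G1 X67.651 Y65.680 F1372
G1 X8.301 Y65.680 F1372
G1 X8.301 Y105.038 F1372
M5
G0 X60.987 Y35.697
M4 S850
G1 X79.488 Y44.704 F1372
G1 X101.283 Y53.141 F1372
G1 X98.976 Y67.793 F1372
M5
G0 X33.281 Y13.516
M4 S850
G1 X21.438 Y28.644 F1372
G1 X11.517 Y57.891 F1372
G1 X19.129 Y79.300 F1372
M5
G0 X17.570 Y140.846
M4 S850
G1 X50.920 Y140.846 F1372
G1 X50.920 Y60.166 F1372
G1 X17.570 Y60.166 F1372
G1 X17.570 Y140.846 F1372
M5
G0 X102.364 Y116.806
M4 S850
G1 X95.415 Y110.412 F1372
G1 X93.353 Y119.627 F1372
G1 X102.364 Y116.806 F1372
M5
G0 X108.220 Y31.648
M4 S850
G1 X97.199 Y76.369 F1372
G1 X83.256 Y115.144 F1372
G1 X66.390 Y147.974 F1372
M5
G0 X0.000 Y0.000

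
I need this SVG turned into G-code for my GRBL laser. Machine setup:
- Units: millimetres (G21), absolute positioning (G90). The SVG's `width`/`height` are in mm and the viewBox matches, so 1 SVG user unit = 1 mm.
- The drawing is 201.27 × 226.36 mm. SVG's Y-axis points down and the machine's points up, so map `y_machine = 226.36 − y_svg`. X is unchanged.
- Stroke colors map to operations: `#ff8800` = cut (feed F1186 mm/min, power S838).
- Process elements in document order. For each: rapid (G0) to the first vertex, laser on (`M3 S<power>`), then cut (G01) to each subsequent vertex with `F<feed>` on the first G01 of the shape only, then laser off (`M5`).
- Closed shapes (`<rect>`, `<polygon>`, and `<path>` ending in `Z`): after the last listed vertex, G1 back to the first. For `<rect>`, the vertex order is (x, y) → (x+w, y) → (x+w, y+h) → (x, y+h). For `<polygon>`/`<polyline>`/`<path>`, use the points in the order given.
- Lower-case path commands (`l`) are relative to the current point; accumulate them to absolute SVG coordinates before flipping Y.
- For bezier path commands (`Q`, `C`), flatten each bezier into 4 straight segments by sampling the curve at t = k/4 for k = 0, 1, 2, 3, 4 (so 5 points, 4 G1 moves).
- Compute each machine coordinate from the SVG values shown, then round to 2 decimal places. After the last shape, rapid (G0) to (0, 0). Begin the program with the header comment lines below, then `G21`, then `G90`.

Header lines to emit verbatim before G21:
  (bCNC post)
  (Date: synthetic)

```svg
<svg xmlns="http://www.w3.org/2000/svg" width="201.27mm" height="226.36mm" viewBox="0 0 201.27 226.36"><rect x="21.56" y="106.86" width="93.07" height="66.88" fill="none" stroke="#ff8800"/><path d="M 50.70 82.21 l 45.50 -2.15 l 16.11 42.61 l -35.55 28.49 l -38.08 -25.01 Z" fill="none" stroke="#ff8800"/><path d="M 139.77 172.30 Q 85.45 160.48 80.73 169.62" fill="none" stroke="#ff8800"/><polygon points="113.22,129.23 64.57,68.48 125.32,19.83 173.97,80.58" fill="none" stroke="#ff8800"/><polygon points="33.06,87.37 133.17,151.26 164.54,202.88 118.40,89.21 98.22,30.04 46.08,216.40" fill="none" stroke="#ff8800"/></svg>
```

(bCNC post)
(Date: synthetic)
G21
G90
G0 X21.56 Y119.50
M3 S838
G01 X114.63 Y119.50 F1186
G01 X114.63 Y52.62
G01 X21.56 Y52.62
G01 X21.56 Y119.50
M5
G0 X50.70 Y144.15
M3 S838
G01 X96.20 Y146.30 F1186
G01 X112.31 Y103.69
G01 X76.76 Y75.20
G01 X38.68 Y100.21
G01 X50.70 Y144.15
M5
G0 X139.77 Y54.06
M3 S838
G01 X115.71 Y58.66 F1186
G01 X97.85 Y60.64
G01 X86.19 Y60.00
G01 X80.73 Y56.74
M5
G0 X113.22 Y97.13
M3 S838
G01 X64.57 Y157.88 F1186
G01 X125.32 Y206.53
G01 X173.97 Y145.78
G01 X113.22 Y97.13
M5
G0 X33.06 Y138.99
M3 S838
G01 X133.17 Y75.10 F1186
G01 X164.54 Y23.48
G01 X118.40 Y137.15
G01 X98.22 Y196.32
G01 X46.08 Y9.96
G01 X33.06 Y138.99
M5
G0 X0.00 Y0.00

Since the viewBox matches the mm dimensions, user units are millimetres directly. The only transform is the Y-flip y_m = 226.36 − y_svg.

Shape 1 is a rectangle drawn with `<rect>`. Its stroke #ff8800 means cut at S838, F1186. After flipping Y the toolpath is (21.56,119.50) → (114.63,119.50) → (114.63,52.62) → (21.56,52.62) → (21.56,119.50), returning to the start.

Shape 2 is a regular polygon drawn with `<path>`. Its stroke #ff8800 means cut at S838, F1186. After flipping Y the toolpath is (50.70,144.15) → (96.20,146.30) → (112.31,103.69) → (76.76,75.20) → (38.68,100.21) → (50.70,144.15), returning to the start.

Shape 3 is a quadratic bezier drawn with `<path>`. Its stroke #ff8800 means cut at S838, F1186. After flipping Y the toolpath is (139.77,54.06) → (115.71,58.66) → (97.85,60.64) → (86.19,60.00) → (80.73,56.74).

Shape 4 is a regular polygon drawn with `<polygon>`. Its stroke #ff8800 means cut at S838, F1186. After flipping Y the toolpath is (113.22,97.13) → (64.57,157.88) → (125.32,206.53) → (173.97,145.78) → (113.22,97.13), returning to the start.

Shape 5 is a closed polygon drawn with `<polygon>`. Its stroke #ff8800 means cut at S838, F1186. After flipping Y the toolpath is (33.06,138.99) → (133.17,75.10) → (164.54,23.48) → (118.40,137.15) → (98.22,196.32) → (46.08,9.96) → (33.06,138.99), returning to the start.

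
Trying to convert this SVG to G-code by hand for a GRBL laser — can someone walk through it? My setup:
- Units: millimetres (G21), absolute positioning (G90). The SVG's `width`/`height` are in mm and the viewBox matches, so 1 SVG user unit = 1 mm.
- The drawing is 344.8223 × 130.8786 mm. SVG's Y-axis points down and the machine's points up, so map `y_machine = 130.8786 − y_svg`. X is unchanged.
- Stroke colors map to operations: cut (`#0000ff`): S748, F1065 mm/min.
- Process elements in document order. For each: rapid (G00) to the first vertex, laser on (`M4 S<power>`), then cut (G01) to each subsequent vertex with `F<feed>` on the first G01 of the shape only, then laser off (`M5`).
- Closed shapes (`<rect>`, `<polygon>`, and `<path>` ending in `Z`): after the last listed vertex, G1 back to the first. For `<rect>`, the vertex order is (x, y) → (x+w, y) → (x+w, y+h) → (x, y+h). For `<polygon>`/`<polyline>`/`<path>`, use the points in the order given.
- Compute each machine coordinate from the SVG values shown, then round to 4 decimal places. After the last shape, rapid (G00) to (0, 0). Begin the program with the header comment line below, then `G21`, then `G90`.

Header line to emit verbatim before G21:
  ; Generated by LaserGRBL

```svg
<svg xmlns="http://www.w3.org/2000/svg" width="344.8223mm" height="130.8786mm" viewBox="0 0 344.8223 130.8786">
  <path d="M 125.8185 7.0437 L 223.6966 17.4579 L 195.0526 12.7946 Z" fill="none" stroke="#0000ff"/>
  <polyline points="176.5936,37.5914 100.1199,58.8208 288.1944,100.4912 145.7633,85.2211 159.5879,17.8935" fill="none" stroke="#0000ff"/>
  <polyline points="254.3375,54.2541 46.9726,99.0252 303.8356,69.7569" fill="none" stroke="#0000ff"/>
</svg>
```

Since the viewBox matches the mm dimensions, user units are millimetres directly. The only transform is the Y-flip y_m = 130.8786 − y_svg.

Shape 1 is a closed polygon drawn with `<path>`. Its stroke #0000ff means cut at S748, F1065. After flipping Y the toolpath is (125.8185,123.8349) → (223.6966,113.4207) → (195.0526,118.0840) → (125.8185,123.8349), returning to the start.

Shape 2 is a open polyline drawn with `<polyline>`. Its stroke #0000ff means cut at S748, F1065. After flipping Y the toolpath is (176.5936,93.2872) → (100.1199,72.0578) → (288.1944,30.3874) → (145.7633,45.6575) → (159.5879,112.9851).

Shape 3 is a open polyline drawn with `<polyline>`. Its stroke #0000ff means cut at S748, F1065. After flipping Y the toolpath is (254.3375,76.6245) → (46.9726,31.8534) → (303.8356,61.1217).

; Generated by LaserGRBL
G21
G90
G00 X125.8185 Y123.8349
M4 S748
G01 X223.6966 Y113.4207 F1065
G01 X195.0526 Y118.0840
G01 X125.8185 Y123.8349
M5
G00 X176.5936 Y93.2872
M4 S748
G01 X100.1199 Y72.0578 F1065
G01 X288.1944 Y30.3874
G01 X145.7633 Y45.6575
G01 X159.5879 Y112.9851
M5
G00 X254.3375 Y76.6245
M4 S748
G01 X46.9726 Y31.8534 F1065
G01 X303.8356 Y61.1217
M5
G00 X0.0000 Y0.0000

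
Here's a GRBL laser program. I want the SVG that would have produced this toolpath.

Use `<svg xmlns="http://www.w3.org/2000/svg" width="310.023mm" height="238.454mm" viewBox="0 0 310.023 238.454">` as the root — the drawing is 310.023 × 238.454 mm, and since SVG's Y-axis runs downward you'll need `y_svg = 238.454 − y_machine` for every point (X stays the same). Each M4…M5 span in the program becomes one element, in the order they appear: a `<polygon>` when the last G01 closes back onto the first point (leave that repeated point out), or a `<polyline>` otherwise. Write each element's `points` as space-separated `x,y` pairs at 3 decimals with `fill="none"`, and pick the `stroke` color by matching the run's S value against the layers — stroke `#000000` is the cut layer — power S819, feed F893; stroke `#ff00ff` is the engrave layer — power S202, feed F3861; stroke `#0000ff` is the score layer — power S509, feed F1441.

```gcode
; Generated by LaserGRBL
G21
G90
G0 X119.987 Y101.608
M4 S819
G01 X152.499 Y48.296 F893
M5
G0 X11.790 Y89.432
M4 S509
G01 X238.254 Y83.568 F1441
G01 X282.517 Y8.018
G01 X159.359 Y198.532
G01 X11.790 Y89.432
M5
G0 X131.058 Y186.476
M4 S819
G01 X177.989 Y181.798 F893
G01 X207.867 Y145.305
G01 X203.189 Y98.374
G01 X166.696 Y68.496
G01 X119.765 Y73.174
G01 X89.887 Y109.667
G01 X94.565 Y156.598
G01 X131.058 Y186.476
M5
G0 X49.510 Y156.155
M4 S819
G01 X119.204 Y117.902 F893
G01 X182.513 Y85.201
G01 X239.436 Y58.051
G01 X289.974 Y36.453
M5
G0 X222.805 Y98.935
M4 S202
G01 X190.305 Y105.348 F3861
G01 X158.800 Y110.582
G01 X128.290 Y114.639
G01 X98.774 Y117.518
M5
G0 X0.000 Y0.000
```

<svg xmlns="http://www.w3.org/2000/svg" width="310.023mm" height="238.454mm" viewBox="0 0 310.023 238.454">
  <polyline points="119.987,136.846 152.499,190.158" fill="none" stroke="#000000"/>
  <polygon points="11.790,149.022 238.254,154.886 282.517,230.436 159.359,39.922" fill="none" stroke="#0000ff"/>
  <polygon points="131.058,51.978 177.989,56.656 207.867,93.149 203.189,140.080 166.696,169.958 119.765,165.280 89.887,128.787 94.565,81.856" fill="none" stroke="#000000"/>
  <polyline points="49.510,82.299 119.204,120.552 182.513,153.253 239.436,180.403 289.974,202.001" fill="none" stroke="#000000"/>
  <polyline points="222.805,139.519 190.305,133.106 158.800,127.872 128.290,123.815 98.774,120.936" fill="none" stroke="#ff00ff"/>
</svg>

Machine Y-up, SVG Y-down with viewBox height 238.454, so y_svg = 238.454 − y_machine; X carries over.

Run 1: power S819 maps to stroke `#000000` (cut). The run is open, so emit a `<polyline>` with points (Y-flipped): 119.987,136.846 152.499,190.158.

Run 2: power S509 maps to stroke `#0000ff` (score). The run returns to its start, so emit a `<polygon>` with points (Y-flipped): 11.790,149.022 238.254,154.886 282.517,230.436 159.359,39.922.

Run 3: S819 ⇒ cut layer `#000000`. The run returns to its start, so emit a `<polygon>` with points (Y-flipped): 131.058,51.978 177.989,56.656 207.867,93.149 203.189,140.080 166.696,169.958 119.765,165.280 89.887,128.787 94.565,81.856.

Run 4: S819 ⇒ cut layer `#000000`. The run is open, so emit a `<polyline>` with points (Y-flipped): 49.510,82.299 119.204,120.552 182.513,153.253 239.436,180.403 289.974,202.001.

Run 5: power S202 maps to stroke `#ff00ff` (engrave). The run is open, so emit a `<polyline>` with points (Y-flipped): 222.805,139.519 190.305,133.106 158.800,127.872 128.290,123.815 98.774,120.936.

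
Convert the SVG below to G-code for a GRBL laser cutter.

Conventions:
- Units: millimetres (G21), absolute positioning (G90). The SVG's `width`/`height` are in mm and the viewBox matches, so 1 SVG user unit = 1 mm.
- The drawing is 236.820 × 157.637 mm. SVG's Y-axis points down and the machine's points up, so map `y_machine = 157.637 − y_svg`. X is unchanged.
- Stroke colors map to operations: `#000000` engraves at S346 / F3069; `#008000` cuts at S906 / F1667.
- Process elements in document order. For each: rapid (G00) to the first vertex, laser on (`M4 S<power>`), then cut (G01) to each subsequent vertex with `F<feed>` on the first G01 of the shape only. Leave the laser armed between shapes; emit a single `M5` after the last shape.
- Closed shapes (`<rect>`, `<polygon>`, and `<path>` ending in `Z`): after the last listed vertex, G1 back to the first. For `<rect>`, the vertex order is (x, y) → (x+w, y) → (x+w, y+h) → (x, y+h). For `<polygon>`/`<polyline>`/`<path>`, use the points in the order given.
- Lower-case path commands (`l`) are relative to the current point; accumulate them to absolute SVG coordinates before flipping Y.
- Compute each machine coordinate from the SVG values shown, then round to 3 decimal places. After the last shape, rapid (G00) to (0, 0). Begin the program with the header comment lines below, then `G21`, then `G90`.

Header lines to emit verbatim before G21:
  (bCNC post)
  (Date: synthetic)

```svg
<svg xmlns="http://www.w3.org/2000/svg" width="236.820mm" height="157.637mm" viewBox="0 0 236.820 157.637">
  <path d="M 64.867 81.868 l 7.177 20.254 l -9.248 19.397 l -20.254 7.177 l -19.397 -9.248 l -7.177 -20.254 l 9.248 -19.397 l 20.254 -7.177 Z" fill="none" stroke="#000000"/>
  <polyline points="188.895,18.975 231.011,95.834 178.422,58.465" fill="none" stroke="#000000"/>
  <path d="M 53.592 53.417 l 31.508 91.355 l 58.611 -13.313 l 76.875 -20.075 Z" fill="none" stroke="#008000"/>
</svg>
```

viewBox `0 0 236.820 157.637` with mm width/height → 1 unit = 1 mm. Flip: y_m = 157.637 − y_svg.

**Shape 1** — `<path>` regular polygon, stroke `#000000` → engrave (S346, F3069). Machine vertices: (64.867,75.769) → (72.044,55.515) → (62.796,36.118) → (42.542,28.941) → (23.145,38.189) → (15.968,58.443) → (25.216,77.840) → (45.470,85.017) → (64.867,75.769). Closed: final G1 returns to the first vertex.

**Shape 2** — `<polyline>` open polyline, stroke `#000000` → engrave (S346, F3069). Machine vertices: (188.895,138.662) → (231.011,61.803) → (178.422,99.172). Open path.

**Shape 3** — `<path>` closed polygon, stroke `#008000` → cut (S906, F1667). Machine vertices: (53.592,104.220) → (85.100,12.865) → (143.711,26.178) → (220.586,46.253) → (53.592,104.220). Closed: final G1 returns to the first vertex.

(bCNC post)
(Date: synthetic)
G21
G90
G00 X64.867 Y75.769
M4 S346
G01 X72.044 Y55.515 F3069
G01 X62.796 Y36.118
G01 X42.542 Y28.941
G01 X23.145 Y38.189
G01 X15.968 Y58.443
G01 X25.216 Y77.840
G01 X45.470 Y85.017
G01 X64.867 Y75.769
G00 X188.895 Y138.662
M4 S346
G01 X231.011 Y61.803 F3069
G01 X178.422 Y99.172
G00 X53.592 Y104.220
M4 S906
G01 X85.100 Y12.865 F1667
G01 X143.711 Y26.178
G01 X220.586 Y46.253
G01 X53.592 Y104.220
M5
G00 X0.000 Y0.000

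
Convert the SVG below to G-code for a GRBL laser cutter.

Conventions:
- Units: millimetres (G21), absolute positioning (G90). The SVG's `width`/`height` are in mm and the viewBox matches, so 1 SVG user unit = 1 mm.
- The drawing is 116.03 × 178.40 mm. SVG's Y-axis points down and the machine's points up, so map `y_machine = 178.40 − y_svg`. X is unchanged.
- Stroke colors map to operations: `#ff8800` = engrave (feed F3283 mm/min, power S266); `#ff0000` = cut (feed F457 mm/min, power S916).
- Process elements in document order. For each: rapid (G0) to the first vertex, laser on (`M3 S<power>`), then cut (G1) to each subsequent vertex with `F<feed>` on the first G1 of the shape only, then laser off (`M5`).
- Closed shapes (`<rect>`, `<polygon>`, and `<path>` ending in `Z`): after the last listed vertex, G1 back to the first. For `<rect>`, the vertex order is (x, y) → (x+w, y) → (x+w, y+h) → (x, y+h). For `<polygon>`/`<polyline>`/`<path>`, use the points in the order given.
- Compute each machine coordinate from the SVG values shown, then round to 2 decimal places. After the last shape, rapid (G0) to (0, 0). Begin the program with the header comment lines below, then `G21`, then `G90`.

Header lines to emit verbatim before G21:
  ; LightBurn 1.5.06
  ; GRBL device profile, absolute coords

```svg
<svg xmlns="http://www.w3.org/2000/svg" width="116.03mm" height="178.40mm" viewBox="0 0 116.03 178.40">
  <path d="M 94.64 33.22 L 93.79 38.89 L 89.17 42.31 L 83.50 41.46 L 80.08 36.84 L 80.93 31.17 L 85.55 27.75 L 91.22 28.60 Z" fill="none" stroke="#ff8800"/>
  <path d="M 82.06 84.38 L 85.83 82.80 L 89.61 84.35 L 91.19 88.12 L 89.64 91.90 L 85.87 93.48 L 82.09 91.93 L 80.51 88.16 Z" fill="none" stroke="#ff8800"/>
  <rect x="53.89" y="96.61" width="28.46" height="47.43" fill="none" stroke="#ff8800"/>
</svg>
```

1 u = 1 mm; y_m = 178.40 − y.

[1] `<path>` regular polygon, #ff8800→engrave S266 F3283: (94.64,145.18) → (93.79,139.51) → (89.17,136.09) → (83.50,136.94) → (80.08,141.56) → (80.93,147.23) → (85.55,150.65) → (91.22,149.80) → (94.64,145.18) (closed)

[2] `<path>` regular polygon, #ff8800→engrave S266 F3283: (82.06,94.02) → (85.83,95.60) → (89.61,94.05) → (91.19,90.28) → (89.64,86.50) → (85.87,84.92) → (82.09,86.47) → (80.51,90.24) → (82.06,94.02) (closed)

[3] `<rect>` rectangle, #ff8800→engrave S266 F3283: (53.89,81.79) → (82.35,81.79) → (82.35,34.36) → (53.89,34.36) → (53.89,81.79) (closed)

; LightBurn 1.5.06
; GRBL device profile, absolute coords
G21
G90
G0 X94.64 Y145.18
M3 S266
G1 X93.79 Y139.51 F3283
G1 X89.17 Y136.09
G1 X83.50 Y136.94
G1 X80.08 Y141.56
G1 X80.93 Y147.23
G1 X85.55 Y150.65
G1 X91.22 Y149.80
G1 X94.64 Y145.18
M5
G0 X82.06 Y94.02
M3 S266
G1 X85.83 Y95.60 F3283
G1 X89.61 Y94.05
G1 X91.19 Y90.28
G1 X89.64 Y86.50
G1 X85.87 Y84.92
G1 X82.09 Y86.47
G1 X80.51 Y90.24
G1 X82.06 Y94.02
M5
G0 X53.89 Y81.79
M3 S266
G1 X82.35 Y81.79 F3283
G1 X82.35 Y34.36
G1 X53.89 Y34.36
G1 X53.89 Y81.79
M5
G0 X0.00 Y0.00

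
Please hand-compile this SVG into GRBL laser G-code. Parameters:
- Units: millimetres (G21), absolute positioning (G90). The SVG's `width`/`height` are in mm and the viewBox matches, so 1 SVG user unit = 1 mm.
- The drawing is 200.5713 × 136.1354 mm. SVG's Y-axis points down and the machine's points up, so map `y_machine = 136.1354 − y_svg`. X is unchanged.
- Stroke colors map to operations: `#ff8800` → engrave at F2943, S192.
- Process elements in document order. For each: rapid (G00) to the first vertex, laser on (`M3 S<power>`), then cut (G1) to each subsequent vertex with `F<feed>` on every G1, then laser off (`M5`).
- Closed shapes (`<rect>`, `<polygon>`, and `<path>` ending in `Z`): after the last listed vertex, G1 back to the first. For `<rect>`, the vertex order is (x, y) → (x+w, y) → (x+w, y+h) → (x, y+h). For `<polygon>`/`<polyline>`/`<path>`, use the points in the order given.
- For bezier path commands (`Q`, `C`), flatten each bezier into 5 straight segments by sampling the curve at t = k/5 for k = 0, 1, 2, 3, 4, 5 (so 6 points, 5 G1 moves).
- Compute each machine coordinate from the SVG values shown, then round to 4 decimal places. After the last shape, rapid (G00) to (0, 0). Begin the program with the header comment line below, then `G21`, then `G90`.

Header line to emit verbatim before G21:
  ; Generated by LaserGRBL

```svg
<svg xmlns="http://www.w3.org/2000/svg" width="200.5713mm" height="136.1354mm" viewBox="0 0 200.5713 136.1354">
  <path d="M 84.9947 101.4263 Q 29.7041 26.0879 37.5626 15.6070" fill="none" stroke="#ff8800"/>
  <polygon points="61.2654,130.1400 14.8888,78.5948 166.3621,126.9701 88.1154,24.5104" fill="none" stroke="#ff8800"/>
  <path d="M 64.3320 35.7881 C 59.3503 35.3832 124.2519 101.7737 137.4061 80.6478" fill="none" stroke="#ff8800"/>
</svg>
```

Since the viewBox matches the mm dimensions, user units are millimetres directly. The only transform is the Y-flip y_m = 136.1354 − y_svg.

Shape 1 is a quadratic bezier drawn with `<path>`. Its stroke #ff8800 means engrave at S192, F2943. After flipping Y the toolpath is (84.9947,34.7091) → (65.4044,62.2502) → (50.8661,84.6026) → (41.3797,101.7665) → (36.9452,113.7417) → (37.5626,120.5284).

Shape 2 is a closed polygon drawn with `<polygon>`. Its stroke #ff8800 means engrave at S192, F2943. After flipping Y the toolpath is (61.2654,5.9954) → (14.8888,57.5406) → (166.3621,9.1653) → (88.1154,111.6250) → (61.2654,5.9954), returning to the start.

Shape 3 is a cubic bezier drawn with `<path>`. Its stroke #ff8800 means engrave at S192, F2943. After flipping Y the toolpath is (64.3320,100.3473) → (68.7559,93.8093) → (84.1136,78.6473) → (104.5667,62.2684) → (124.2769,52.0795) → (137.4061,55.4876).

; Generated by LaserGRBL
G21
G90
G00 X84.9947 Y34.7091
M3 S192
G1 X65.4044 Y62.2502 F2943
G1 X50.8661 Y84.6026 F2943
G1 X41.3797 Y101.7665 F2943
G1 X36.9452 Y113.7417 F2943
G1 X37.5626 Y120.5284 F2943
M5
G00 X61.2654 Y5.9954
M3 S192
G1 X14.8888 Y57.5406 F2943
G1 X166.3621 Y9.1653 F2943
G1 X88.1154 Y111.6250 F2943
G1 X61.2654 Y5.9954 F2943
M5
G00 X64.3320 Y100.3473
M3 S192
G1 X68.7559 Y93.8093 F2943
G1 X84.1136 Y78.6473 F2943
G1 X104.5667 Y62.2684 F2943
G1 X124.2769 Y52.0795 F2943
G1 X137.4061 Y55.4876 F2943
M5
G00 X0.0000 Y0.0000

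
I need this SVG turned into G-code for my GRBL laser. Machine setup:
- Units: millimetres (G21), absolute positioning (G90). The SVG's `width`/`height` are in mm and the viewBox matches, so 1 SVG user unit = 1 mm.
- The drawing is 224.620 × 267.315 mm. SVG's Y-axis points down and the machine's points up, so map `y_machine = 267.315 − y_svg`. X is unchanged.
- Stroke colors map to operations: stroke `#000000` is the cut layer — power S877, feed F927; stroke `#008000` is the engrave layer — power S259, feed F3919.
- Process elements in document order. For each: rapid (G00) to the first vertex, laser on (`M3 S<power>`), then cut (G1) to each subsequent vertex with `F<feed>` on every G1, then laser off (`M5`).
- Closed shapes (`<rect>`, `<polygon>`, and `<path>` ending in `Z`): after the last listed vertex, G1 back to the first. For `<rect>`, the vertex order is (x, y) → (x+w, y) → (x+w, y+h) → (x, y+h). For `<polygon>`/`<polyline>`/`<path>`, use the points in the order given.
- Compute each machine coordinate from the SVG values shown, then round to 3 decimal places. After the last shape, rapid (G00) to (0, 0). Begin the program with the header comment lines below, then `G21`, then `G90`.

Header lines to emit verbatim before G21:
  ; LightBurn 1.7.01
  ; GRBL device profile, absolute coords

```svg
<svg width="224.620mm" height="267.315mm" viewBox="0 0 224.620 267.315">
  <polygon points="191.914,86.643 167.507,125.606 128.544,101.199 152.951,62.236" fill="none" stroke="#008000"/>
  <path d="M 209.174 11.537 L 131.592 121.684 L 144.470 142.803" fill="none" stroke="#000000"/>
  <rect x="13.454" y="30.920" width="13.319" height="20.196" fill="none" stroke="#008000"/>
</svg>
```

; LightBurn 1.7.01
; GRBL device profile, absolute coords
G21
G90
G00 X191.914 Y180.672
M3 S259
G1 X167.507 Y141.709 F3919
G1 X128.544 Y166.116 F3919
G1 X152.951 Y205.079 F3919
G1 X191.914 Y180.672 F3919
M5
G00 X209.174 Y255.778
M3 S877
G1 X131.592 Y145.631 F927
G1 X144.470 Y124.512 F927
M5
G00 X13.454 Y236.395
M3 S259
G1 X26.773 Y236.395 F3919
G1 X26.773 Y216.199 F3919
G1 X13.454 Y216.199 F3919
G1 X13.454 Y236.395 F3919
M5
G00 X0.000 Y0.000

1 u = 1 mm; y_m = 267.315 − y.

[1] `<polygon>` regular polygon, #008000→engrave S259 F3919: (191.914,180.672) → (167.507,141.709) → (128.544,166.116) → (152.951,205.079) → (191.914,180.672) (closed)

[2] `<path>` open polyline, #000000→cut S877 F927: (209.174,255.778) → (131.592,145.631) → (144.470,124.512)

[3] `<rect>` rectangle, #008000→engrave S259 F3919: (13.454,236.395) → (26.773,236.395) → (26.773,216.199) → (13.454,216.199) → (13.454,236.395) (closed)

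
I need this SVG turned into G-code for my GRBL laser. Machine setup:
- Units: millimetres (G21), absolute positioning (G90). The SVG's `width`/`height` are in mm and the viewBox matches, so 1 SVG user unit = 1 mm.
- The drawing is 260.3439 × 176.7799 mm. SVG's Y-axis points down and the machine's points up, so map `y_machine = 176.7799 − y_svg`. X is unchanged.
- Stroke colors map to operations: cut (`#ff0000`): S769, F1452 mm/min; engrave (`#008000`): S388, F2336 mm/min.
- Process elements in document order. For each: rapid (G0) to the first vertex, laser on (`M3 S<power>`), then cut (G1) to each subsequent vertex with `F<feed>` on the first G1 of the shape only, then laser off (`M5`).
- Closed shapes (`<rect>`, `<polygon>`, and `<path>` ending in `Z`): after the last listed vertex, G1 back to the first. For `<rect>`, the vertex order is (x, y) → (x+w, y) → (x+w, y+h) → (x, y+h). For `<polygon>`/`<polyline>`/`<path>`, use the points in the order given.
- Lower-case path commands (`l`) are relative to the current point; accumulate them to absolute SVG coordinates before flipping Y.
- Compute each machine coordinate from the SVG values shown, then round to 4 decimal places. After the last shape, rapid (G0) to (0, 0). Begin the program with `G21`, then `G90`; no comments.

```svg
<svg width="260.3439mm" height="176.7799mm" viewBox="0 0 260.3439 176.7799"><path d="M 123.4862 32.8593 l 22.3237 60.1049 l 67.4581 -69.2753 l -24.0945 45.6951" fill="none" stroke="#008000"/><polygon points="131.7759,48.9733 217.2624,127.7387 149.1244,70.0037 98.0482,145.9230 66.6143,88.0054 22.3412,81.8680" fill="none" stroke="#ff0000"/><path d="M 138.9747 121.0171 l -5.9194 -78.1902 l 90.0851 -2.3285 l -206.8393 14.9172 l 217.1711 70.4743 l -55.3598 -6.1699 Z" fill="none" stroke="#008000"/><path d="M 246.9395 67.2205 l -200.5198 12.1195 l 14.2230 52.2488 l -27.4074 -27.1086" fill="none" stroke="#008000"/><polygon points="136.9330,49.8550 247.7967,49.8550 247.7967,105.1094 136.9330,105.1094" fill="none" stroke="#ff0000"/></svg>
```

G21
G90
G0 X123.4862 Y143.9206
M3 S388
G1 X145.8099 Y83.8157 F2336
G1 X213.2680 Y153.0910
G1 X189.1735 Y107.3959
M5
G0 X131.7759 Y127.8066
M3 S769
G1 X217.2624 Y49.0412 F1452
G1 X149.1244 Y106.7762
G1 X98.0482 Y30.8569
G1 X66.6143 Y88.7745
G1 X22.3412 Y94.9119
G1 X131.7759 Y127.8066
M5
G0 X138.9747 Y55.7628
M3 S388
G1 X133.0553 Y133.9530 F2336
G1 X223.1404 Y136.2815
G1 X16.3011 Y121.3643
G1 X233.4722 Y50.8900
G1 X178.1124 Y57.0599
G1 X138.9747 Y55.7628
M5
G0 X246.9395 Y109.5594
M3 S388
G1 X46.4197 Y97.4399 F2336
G1 X60.6427 Y45.1911
G1 X33.2353 Y72.2997
M5
G0 X136.9330 Y126.9249
M3 S769
G1 X247.7967 Y126.9249 F1452
G1 X247.7967 Y71.6705
G1 X136.9330 Y71.6705
G1 X136.9330 Y126.9249
M5
G0 X0.0000 Y0.0000

Since the viewBox matches the mm dimensions, user units are millimetres directly. The only transform is the Y-flip y_m = 176.7799 − y_svg.

Shape 1 is a open polyline drawn with `<path>`. Its stroke #008000 means engrave at S388, F2336. After flipping Y the toolpath is (123.4862,143.9206) → (145.8099,83.8157) → (213.2680,153.0910) → (189.1735,107.3959).

Shape 2 is a closed polygon drawn with `<polygon>`. Its stroke #ff0000 means cut at S769, F1452. After flipping Y the toolpath is (131.7759,127.8066) → (217.2624,49.0412) → (149.1244,106.7762) → (98.0482,30.8569) → (66.6143,88.7745) → (22.3412,94.9119) → (131.7759,127.8066), returning to the start.

Shape 3 is a closed polygon drawn with `<path>`. Its stroke #008000 means engrave at S388, F2336. After flipping Y the toolpath is (138.9747,55.7628) → (133.0553,133.9530) → (223.1404,136.2815) → (16.3011,121.3643) → (233.4722,50.8900) → (178.1124,57.0599) → (138.9747,55.7628), returning to the start.

Shape 4 is a open polyline drawn with `<path>`. Its stroke #008000 means engrave at S388, F2336. After flipping Y the toolpath is (246.9395,109.5594) → (46.4197,97.4399) → (60.6427,45.1911) → (33.2353,72.2997).

Shape 5 is a rectangle drawn with `<polygon>`. Its stroke #ff0000 means cut at S769, F1452. After flipping Y the toolpath is (136.9330,126.9249) → (247.7967,126.9249) → (247.7967,71.6705) → (136.9330,71.6705) → (136.9330,126.9249), returning to the start.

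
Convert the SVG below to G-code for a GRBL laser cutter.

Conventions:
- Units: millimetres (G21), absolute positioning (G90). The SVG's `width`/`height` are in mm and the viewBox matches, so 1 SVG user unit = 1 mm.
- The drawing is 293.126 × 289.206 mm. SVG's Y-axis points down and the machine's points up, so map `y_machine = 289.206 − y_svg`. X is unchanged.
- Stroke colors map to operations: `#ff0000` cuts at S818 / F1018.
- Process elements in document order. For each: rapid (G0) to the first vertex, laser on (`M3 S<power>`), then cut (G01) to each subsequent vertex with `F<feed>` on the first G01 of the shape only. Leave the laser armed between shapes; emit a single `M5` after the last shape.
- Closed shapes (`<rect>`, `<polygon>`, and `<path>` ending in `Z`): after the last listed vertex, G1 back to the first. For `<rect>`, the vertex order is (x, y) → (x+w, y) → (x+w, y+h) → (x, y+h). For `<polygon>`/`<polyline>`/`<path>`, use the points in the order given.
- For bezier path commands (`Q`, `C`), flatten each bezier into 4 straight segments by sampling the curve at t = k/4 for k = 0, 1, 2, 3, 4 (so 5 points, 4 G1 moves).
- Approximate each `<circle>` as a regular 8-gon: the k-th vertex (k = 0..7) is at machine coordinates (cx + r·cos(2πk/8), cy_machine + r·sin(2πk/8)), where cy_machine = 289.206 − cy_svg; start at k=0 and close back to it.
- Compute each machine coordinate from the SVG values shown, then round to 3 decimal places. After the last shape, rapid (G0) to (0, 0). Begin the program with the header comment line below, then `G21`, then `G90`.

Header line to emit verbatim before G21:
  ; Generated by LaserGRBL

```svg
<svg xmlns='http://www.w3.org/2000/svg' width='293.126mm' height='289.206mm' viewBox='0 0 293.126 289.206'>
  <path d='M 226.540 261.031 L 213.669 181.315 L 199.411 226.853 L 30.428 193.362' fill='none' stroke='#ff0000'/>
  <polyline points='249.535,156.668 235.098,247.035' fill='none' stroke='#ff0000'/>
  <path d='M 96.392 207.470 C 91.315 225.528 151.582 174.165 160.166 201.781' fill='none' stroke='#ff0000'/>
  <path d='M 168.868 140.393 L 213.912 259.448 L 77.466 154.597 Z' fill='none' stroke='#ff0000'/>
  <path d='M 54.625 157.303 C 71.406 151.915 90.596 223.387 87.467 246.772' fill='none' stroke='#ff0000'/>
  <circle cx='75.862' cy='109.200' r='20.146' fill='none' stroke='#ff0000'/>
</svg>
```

; Generated by LaserGRBL
G21
G90
G0 X226.540 Y28.175
M3 S818
G01 X213.669 Y107.891 F1018
G01 X199.411 Y62.353
G01 X30.428 Y95.844
G0 X249.535 Y132.538
M3 S818
G01 X235.098 Y42.171 F1018
G0 X96.392 Y81.736
M3 S818
G01 X103.008 Y78.890 F1018
G01 X123.156 Y88.165
G01 X145.866 Y95.647
G01 X160.166 Y87.425
G0 X168.868 Y148.813
M3 S818
G01 X213.912 Y29.758 F1018
G01 X77.466 Y134.609
G01 X168.868 Y148.813
G0 X54.625 Y131.903
M3 S818
G01 X67.276 Y123.485 F1018
G01 X78.512 Y97.958
G01 X86.015 Y67.037
G01 X87.467 Y42.434
G0 X96.008 Y180.006
M3 S818
G01 X90.107 Y194.251 F1018
G01 X75.862 Y200.152
G01 X61.617 Y194.251
G01 X55.716 Y180.006
G01 X61.617 Y165.761
G01 X75.862 Y159.860
G01 X90.107 Y165.761
G01 X96.008 Y180.006
M5
G0 X0.000 Y0.000

viewBox `0 0 293.126 289.206` with mm width/height → 1 unit = 1 mm. Flip: y_m = 289.206 − y_svg.

**Shape 1** — `<path>` open polyline, stroke `#ff0000` → cut (S818, F1018). Machine vertices: (226.540,28.175) → (213.669,107.891) → (199.411,62.353) → (30.428,95.844). Open path.

**Shape 2** — `<polyline>` line segment, stroke `#ff0000` → cut (S818, F1018). Machine vertices: (249.535,132.538) → (235.098,42.171). Open path.

**Shape 3** — `<path>` cubic bezier, stroke `#ff0000` → cut (S818, F1018). Control points (SVG): P0=(96.392,207.470), P1=(91.315,225.528), P2=(151.582,174.165), P3=(160.166,201.781); sampled at t=k/4. Machine vertices: (96.392,81.736) → (103.008,78.890) → (123.156,88.165) → (145.866,95.647) → (160.166,87.425). Open path.

**Shape 4** — `<path>` closed polygon, stroke `#ff0000` → cut (S818, F1018). Machine vertices: (168.868,148.813) → (213.912,29.758) → (77.466,134.609) → (168.868,148.813). Closed: final G1 returns to the first vertex.

**Shape 5** — `<path>` cubic bezier, stroke `#ff0000` → cut (S818, F1018). Control points (SVG): P0=(54.625,157.303), P1=(71.406,151.915), P2=(90.596,223.387), P3=(87.467,246.772); sampled at t=k/4. Machine vertices: (54.625,131.903) → (67.276,123.485) → (78.512,97.958) → (86.015,67.037) → (87.467,42.434). Open path.

**Shape 6** — `<circle>` circle, stroke `#ff0000` → cut (S818, F1018). Machine vertices: (96.008,180.006) → (90.107,194.251) → (75.862,200.152) → (61.617,194.251) → (55.716,180.006) → (61.617,165.761) → (75.862,159.860) → (90.107,165.761) → (96.008,180.006). Closed: final G1 returns to the first vertex.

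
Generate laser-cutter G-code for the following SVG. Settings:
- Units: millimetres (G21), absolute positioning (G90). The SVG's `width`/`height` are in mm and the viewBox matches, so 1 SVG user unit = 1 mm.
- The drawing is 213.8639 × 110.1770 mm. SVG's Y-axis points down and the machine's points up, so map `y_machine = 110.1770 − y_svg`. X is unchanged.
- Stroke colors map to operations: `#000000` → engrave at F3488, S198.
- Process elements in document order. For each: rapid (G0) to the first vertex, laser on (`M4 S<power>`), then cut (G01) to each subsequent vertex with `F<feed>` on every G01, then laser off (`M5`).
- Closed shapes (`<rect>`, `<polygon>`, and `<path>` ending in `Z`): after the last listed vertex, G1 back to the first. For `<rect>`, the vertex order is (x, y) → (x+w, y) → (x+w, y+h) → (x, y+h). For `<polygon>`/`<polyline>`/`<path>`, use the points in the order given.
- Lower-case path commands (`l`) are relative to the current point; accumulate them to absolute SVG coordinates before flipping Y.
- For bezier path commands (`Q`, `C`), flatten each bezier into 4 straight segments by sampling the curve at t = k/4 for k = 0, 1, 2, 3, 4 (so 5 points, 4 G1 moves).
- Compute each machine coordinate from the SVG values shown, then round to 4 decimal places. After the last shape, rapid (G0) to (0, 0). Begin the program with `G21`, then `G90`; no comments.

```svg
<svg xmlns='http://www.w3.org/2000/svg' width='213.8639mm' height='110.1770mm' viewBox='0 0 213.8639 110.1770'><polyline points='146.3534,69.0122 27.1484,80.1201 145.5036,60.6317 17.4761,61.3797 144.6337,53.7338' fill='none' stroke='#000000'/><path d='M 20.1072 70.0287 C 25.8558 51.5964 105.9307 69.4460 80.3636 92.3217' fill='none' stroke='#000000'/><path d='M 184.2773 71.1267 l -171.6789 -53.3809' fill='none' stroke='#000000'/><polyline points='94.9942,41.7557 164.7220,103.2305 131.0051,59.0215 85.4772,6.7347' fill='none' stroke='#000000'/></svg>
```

viewBox `0 0 213.8639 110.1770` with mm width/height → 1 unit = 1 mm. Flip: y_m = 110.1770 − y_svg.

**Shape 1** — `<polyline>` open polyline, stroke `#000000` → engrave (S198, F3488). Machine vertices: (146.3534,41.1648) → (27.1484,30.0569) → (145.5036,49.5453) → (17.4761,48.7973) → (144.6337,56.4432). Open path.

**Shape 2** — `<path>` cubic bezier, stroke `#000000` → engrave (S198, F3488). Control points (SVG): P0=(20.1072,70.0287), P1=(25.8558,51.5964), P2=(105.9307,69.4460), P3=(80.3636,92.3217); sampled at t=k/4. Machine vertices: (20.1072,40.1483) → (35.5428,47.6580) → (61.9788,44.4923) → (82.5431,33.5813) → (80.3636,17.8553). Open path.

**Shape 3** — `<path>` line segment, stroke `#000000` → engrave (S198, F3488). Machine vertices: (184.2773,39.0503) → (12.5984,92.4312). Open path.

**Shape 4** — `<polyline>` open polyline, stroke `#000000` → engrave (S198, F3488). Machine vertices: (94.9942,68.4213) → (164.7220,6.9465) → (131.0051,51.1555) → (85.4772,103.4423). Open path.

G21
G90
G0 X146.3534 Y41.1648
M4 S198
G01 X27.1484 Y30.0569 F3488
G01 X145.5036 Y49.5453 F3488
G01 X17.4761 Y48.7973 F3488
G01 X144.6337 Y56.4432 F3488
M5
G0 X20.1072 Y40.1483
M4 S198
G01 X35.5428 Y47.6580 F3488
G01 X61.9788 Y44.4923 F3488
G01 X82.5431 Y33.5813 F3488
G01 X80.3636 Y17.8553 F3488
M5
G0 X184.2773 Y39.0503
M4 S198
G01 X12.5984 Y92.4312 F3488
M5
G0 X94.9942 Y68.4213
M4 S198
G01 X164.7220 Y6.9465 F3488
G01 X131.0051 Y51.1555 F3488
G01 X85.4772 Y103.4423 F3488
M5
G0 X0.0000 Y0.0000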